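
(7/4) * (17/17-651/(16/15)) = -68243/64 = -1066.30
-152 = -152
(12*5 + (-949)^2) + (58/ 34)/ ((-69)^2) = 900661.00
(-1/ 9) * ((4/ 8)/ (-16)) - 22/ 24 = -263/ 288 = -0.91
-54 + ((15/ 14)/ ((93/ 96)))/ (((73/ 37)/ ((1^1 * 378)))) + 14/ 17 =6106088/ 38471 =158.72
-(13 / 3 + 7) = -34 / 3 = -11.33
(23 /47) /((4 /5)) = 115 /188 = 0.61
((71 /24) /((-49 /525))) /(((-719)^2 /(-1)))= 1775 /28949816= 0.00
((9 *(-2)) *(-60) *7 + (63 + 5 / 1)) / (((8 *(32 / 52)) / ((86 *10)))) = 5330065 / 4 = 1332516.25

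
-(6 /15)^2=-4 /25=-0.16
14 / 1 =14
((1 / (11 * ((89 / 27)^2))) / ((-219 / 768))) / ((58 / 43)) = -4012416 / 184456327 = -0.02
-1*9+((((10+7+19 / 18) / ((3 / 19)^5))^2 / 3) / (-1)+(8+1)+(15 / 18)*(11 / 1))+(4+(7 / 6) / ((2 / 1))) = -161898468172760185 / 14348907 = -11282982611.34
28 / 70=2 / 5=0.40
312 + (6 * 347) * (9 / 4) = 9993 / 2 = 4996.50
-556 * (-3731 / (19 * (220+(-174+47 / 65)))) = 134838340 / 57703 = 2336.76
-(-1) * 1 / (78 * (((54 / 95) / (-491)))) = -11.07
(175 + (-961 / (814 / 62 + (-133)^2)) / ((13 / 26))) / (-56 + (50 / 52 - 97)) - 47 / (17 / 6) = -327077709146 / 18438811983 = -17.74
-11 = -11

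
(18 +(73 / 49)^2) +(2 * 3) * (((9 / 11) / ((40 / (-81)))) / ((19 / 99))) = -28811023 / 912380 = -31.58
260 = 260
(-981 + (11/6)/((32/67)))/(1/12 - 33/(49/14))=1673/16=104.56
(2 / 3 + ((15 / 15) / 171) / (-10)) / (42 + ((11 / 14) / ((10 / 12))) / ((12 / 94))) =7973 / 591147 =0.01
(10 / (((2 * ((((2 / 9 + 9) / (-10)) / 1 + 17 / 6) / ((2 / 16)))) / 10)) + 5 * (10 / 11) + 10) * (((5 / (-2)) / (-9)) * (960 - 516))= 12471775 / 5676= 2197.28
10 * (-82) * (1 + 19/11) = -2236.36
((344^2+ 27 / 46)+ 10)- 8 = 5443575 / 46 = 118338.59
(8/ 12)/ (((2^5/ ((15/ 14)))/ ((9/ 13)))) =45/ 2912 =0.02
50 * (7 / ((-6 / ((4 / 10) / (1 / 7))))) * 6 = -980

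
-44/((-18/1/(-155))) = -3410/9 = -378.89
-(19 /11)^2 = -361 /121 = -2.98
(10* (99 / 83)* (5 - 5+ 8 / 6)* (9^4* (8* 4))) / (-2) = -138568320 / 83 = -1669497.83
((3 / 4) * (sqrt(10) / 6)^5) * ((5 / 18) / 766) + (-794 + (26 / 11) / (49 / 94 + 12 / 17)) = -17085826 / 21571 + 125 * sqrt(10) / 35738496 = -792.07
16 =16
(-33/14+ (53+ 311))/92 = 3.93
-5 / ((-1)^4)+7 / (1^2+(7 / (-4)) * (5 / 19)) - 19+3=-329 / 41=-8.02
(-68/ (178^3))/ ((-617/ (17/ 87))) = 289/ 75684061902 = 0.00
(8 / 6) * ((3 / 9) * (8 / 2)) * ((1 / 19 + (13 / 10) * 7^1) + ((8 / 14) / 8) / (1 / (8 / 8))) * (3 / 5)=98144 / 9975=9.84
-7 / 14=-0.50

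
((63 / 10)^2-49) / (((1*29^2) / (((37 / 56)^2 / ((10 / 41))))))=-1066451 / 53824000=-0.02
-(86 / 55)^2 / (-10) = 3698 / 15125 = 0.24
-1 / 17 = -0.06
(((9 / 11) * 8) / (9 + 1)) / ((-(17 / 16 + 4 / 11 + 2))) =-64 / 335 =-0.19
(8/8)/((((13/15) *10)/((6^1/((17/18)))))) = 162/221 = 0.73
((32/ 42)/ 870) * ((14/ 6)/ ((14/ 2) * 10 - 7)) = 8/ 246645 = 0.00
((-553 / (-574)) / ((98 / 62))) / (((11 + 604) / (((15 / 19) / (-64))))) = -2449 / 200321408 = -0.00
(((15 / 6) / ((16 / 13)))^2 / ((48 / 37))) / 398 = 156325 / 19562496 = 0.01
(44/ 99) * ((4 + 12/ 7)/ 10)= 16/ 63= 0.25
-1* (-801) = 801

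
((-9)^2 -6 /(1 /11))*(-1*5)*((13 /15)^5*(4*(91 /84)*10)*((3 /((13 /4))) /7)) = -2970344 /14175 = -209.55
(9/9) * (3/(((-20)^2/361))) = 1083/400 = 2.71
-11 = -11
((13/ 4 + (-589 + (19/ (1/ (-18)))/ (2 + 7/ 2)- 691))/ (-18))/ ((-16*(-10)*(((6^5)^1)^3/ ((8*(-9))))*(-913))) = 58913/ 755530848015482880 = 0.00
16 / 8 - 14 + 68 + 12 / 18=170 / 3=56.67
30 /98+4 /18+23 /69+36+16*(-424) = -2975488 /441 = -6747.14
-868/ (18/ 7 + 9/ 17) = -103292/ 369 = -279.92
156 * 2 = 312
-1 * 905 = -905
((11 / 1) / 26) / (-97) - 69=-174029 / 2522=-69.00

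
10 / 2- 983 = -978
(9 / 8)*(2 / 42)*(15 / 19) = 45 / 1064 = 0.04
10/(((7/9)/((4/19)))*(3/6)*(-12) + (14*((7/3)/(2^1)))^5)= 972/112987945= 0.00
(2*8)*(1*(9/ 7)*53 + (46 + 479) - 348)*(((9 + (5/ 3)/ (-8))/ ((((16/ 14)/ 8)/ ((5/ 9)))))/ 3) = 1206920/ 27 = 44700.74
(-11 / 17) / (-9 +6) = 11 / 51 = 0.22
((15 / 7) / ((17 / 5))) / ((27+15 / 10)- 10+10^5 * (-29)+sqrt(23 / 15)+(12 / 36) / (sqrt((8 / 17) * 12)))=27000 / (119 * (-1043993340+5 * sqrt(102)+24 * sqrt(345)))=-0.00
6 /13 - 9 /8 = -69 /104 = -0.66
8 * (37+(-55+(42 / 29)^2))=-127.22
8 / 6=1.33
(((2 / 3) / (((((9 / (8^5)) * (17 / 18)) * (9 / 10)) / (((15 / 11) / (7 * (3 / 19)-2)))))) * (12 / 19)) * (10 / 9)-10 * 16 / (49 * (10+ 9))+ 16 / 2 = -3046.29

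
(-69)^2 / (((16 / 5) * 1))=1487.81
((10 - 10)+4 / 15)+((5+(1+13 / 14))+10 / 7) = 1811 / 210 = 8.62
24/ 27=8/ 9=0.89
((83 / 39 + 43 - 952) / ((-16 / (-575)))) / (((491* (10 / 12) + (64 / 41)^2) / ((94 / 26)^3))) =-19289537323075 / 5155174817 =-3741.78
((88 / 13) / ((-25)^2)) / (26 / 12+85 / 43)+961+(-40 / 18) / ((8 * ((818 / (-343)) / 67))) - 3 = 123514238549321 / 127887142500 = 965.81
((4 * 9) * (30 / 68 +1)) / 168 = 21 / 68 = 0.31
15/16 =0.94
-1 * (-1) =1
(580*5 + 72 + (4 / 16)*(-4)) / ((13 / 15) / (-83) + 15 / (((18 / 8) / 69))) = 6.46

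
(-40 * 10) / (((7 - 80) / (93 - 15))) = 31200 / 73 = 427.40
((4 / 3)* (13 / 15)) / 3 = 52 / 135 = 0.39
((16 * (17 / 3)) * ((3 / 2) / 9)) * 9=136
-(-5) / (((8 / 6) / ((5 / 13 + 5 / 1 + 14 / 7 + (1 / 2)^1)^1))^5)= 439891513171875 / 12166529024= 36155.88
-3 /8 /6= -1 /16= -0.06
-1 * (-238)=238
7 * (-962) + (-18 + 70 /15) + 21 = -20179 /3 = -6726.33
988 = 988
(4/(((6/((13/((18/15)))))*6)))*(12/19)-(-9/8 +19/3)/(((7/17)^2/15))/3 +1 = -10177633/67032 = -151.83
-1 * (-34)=34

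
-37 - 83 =-120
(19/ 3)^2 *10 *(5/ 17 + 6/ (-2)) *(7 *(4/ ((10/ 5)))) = -2324840/ 153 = -15195.03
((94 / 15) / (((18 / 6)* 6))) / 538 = 47 / 72630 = 0.00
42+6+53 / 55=2693 / 55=48.96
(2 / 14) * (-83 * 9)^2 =558009 / 7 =79715.57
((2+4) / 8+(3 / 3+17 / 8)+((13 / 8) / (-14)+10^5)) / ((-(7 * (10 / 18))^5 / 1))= -661373659629 / 5882450000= -112.43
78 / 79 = 0.99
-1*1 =-1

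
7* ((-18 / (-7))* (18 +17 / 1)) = 630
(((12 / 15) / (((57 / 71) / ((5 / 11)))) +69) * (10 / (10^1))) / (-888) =-43547 / 556776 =-0.08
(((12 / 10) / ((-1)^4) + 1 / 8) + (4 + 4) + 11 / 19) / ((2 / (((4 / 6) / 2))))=2509 / 1520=1.65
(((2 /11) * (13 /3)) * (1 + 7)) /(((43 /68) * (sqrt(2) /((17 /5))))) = 23.96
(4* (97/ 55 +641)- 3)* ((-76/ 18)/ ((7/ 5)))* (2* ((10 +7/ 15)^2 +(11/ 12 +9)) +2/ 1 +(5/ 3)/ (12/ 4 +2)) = -97120993769/ 51975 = -1868609.79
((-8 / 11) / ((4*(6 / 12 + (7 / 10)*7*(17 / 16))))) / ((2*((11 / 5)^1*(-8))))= 100 / 110473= 0.00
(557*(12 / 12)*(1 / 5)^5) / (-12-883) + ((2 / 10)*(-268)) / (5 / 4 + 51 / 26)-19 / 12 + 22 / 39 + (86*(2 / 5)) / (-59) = -26212788629167 / 1432995687500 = -18.29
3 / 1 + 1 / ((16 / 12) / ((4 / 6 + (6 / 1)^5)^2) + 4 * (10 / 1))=16464739234 / 5442889003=3.02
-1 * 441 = -441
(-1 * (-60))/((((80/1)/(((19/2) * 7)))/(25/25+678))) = 270921/8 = 33865.12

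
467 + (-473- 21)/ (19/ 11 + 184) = 948647/ 2043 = 464.34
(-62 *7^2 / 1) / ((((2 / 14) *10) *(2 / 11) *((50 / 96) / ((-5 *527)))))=1479348024 / 25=59173920.96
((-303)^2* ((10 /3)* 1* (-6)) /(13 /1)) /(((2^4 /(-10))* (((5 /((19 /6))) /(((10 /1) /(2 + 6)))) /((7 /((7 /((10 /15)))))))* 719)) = 4845475 /74776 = 64.80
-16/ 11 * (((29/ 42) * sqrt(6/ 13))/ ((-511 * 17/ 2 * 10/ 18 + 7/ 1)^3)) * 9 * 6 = 24354432 * sqrt(78)/ 81314602922181629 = 0.00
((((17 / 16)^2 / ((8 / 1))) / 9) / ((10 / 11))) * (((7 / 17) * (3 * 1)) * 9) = 3927 / 20480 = 0.19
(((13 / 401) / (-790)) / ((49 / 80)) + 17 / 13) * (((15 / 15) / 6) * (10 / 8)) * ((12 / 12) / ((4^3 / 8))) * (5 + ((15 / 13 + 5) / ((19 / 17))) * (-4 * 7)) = -4861192052375 / 956993698752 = -5.08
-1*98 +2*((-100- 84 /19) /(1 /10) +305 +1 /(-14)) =-209683 /133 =-1576.56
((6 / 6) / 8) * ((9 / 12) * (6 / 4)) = 9 / 64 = 0.14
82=82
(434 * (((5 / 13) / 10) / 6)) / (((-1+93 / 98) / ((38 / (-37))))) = 404054 / 7215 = 56.00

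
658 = 658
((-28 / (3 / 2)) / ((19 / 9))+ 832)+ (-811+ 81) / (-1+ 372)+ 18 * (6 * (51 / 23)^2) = 5042274022 / 3728921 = 1352.21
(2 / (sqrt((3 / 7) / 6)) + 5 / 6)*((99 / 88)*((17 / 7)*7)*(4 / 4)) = 255 / 16 + 153*sqrt(14) / 4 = 159.06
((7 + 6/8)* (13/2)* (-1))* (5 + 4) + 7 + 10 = -3491/8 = -436.38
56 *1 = 56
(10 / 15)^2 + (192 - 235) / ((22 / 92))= -17758 / 99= -179.37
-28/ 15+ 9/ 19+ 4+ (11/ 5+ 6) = 10.81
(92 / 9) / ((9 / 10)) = 920 / 81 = 11.36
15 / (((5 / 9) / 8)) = 216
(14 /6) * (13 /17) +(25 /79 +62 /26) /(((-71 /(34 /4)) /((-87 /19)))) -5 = -6452071 /3718767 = -1.74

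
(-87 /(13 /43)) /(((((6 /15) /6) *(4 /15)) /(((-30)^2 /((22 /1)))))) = -189388125 /286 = -662196.24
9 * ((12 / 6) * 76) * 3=4104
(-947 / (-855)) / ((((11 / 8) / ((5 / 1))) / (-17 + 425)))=1030336 / 627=1643.28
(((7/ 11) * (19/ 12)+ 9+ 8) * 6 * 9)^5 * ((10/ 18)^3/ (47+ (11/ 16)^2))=2048847682296302739000/ 652417601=3140393023051.36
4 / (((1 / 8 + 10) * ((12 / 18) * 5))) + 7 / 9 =121 / 135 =0.90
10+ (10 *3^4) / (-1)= -800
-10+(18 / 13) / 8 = -9.83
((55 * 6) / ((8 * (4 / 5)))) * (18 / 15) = 495 / 8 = 61.88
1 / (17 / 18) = 18 / 17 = 1.06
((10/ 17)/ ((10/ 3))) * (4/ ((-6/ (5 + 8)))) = -26/ 17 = -1.53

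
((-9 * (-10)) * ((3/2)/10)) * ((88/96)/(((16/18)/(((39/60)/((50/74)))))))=428571/32000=13.39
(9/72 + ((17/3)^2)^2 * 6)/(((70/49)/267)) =832554149/720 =1156325.21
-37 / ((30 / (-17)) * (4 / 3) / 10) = 629 / 4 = 157.25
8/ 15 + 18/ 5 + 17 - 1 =302/ 15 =20.13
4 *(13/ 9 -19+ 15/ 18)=-66.89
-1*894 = -894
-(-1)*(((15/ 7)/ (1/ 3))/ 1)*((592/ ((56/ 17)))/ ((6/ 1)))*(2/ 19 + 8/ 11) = 160.31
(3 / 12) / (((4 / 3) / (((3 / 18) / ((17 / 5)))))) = 5 / 544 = 0.01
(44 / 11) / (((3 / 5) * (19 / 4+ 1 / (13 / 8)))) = 1040 / 837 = 1.24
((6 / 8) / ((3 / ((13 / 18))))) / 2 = 0.09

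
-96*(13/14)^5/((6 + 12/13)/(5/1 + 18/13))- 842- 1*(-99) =-804.12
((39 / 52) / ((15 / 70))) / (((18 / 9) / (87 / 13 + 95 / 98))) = 9761 / 728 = 13.41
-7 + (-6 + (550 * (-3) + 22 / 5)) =-8293 / 5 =-1658.60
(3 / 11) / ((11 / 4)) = 12 / 121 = 0.10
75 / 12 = 25 / 4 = 6.25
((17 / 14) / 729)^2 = 289 / 104162436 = 0.00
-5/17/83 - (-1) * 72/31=2.32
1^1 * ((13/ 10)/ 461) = 13/ 4610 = 0.00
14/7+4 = 6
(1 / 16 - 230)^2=13535041 / 256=52871.25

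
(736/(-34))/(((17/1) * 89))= -368/25721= -0.01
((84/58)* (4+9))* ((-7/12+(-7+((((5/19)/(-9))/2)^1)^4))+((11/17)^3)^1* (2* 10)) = -13242243339672529/324861268567032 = -40.76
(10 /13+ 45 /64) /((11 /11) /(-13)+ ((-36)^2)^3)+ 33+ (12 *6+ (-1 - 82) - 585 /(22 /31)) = -15983712164719869 /19921911938368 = -802.32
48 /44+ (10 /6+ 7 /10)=3.46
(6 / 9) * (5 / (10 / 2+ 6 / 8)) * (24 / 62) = 160 / 713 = 0.22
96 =96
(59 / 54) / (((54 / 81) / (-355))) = -20945 / 36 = -581.81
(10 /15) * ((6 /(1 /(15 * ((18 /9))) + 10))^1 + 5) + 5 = 8.73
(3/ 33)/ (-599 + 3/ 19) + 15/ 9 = 625733/ 375474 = 1.67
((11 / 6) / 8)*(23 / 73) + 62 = 217501 / 3504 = 62.07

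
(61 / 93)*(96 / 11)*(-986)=-1924672 / 341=-5644.20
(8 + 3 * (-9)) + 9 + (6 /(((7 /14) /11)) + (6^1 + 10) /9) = 1114 /9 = 123.78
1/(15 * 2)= 1/30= 0.03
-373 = -373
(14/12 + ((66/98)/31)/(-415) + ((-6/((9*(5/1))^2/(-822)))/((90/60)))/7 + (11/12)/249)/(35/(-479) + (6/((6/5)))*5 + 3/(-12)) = 228644963791/4023706479975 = 0.06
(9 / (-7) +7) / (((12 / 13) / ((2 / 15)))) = 52 / 63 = 0.83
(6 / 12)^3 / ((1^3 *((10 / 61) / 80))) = 61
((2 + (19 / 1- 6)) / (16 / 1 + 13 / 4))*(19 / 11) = 1140 / 847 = 1.35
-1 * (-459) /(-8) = -459 /8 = -57.38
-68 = -68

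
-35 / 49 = -5 / 7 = -0.71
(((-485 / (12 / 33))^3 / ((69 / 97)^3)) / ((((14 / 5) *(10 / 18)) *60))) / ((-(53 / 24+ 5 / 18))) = 27717143464012475 / 975696064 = 28407558.96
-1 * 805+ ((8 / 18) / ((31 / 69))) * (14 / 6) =-223951 / 279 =-802.69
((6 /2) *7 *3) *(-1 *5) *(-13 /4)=4095 /4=1023.75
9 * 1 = 9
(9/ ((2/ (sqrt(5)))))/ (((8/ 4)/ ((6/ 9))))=3 * sqrt(5)/ 2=3.35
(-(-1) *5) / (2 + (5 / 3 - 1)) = 15 / 8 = 1.88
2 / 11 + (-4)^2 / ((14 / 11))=982 / 77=12.75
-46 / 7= -6.57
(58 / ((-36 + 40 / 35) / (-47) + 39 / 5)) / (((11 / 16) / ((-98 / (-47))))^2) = 4991006720 / 79908037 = 62.46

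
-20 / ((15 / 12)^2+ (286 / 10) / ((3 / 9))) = -1600 / 6989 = -0.23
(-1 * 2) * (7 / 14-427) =853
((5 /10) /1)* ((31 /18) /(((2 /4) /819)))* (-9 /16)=-25389 /32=-793.41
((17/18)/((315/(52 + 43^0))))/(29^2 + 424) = 901/7172550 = 0.00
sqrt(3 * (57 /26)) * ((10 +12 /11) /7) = 183 * sqrt(494) /1001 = 4.06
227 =227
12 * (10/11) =120/11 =10.91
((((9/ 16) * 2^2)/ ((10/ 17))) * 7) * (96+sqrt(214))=1071 * sqrt(214)/ 40+12852/ 5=2962.08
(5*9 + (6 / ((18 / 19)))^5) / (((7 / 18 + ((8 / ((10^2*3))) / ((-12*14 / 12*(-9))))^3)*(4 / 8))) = 4318579101375000 / 82046671877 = 52635.64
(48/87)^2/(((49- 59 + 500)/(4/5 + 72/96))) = 992/1030225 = 0.00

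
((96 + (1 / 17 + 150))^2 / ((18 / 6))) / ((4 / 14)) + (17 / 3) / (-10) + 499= 102788922 / 1445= 71134.20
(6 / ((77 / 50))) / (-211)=-300 / 16247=-0.02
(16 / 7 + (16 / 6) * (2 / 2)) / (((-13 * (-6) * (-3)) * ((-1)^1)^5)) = 4 / 189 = 0.02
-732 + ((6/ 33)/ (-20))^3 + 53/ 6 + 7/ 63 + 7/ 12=-8654494759/ 11979000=-722.47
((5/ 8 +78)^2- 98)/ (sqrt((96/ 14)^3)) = 2725583*sqrt(21)/ 36864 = 338.82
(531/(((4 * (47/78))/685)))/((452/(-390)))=-2766204675/21244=-130211.10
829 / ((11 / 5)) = 4145 / 11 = 376.82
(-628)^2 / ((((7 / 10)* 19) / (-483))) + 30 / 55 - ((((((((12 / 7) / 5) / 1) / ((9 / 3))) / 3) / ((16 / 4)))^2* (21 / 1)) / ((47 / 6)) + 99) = -24620675002243 / 1719025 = -14322464.77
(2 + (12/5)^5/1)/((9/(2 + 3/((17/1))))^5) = 17688395239474/262003549978125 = 0.07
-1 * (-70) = 70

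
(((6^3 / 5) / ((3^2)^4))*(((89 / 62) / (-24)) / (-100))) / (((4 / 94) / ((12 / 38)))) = 4183 / 143127000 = 0.00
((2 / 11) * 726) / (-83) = -1.59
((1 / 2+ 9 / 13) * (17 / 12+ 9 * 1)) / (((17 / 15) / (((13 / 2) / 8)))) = 19375 / 2176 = 8.90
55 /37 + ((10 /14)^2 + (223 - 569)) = -344.00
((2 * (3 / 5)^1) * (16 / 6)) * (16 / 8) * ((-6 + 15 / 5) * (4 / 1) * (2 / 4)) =-192 / 5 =-38.40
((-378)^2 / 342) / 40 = 3969 / 380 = 10.44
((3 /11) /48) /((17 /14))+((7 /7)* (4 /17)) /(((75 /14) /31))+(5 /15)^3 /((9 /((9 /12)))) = 4148261 /3029400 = 1.37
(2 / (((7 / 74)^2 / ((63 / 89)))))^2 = 9715650624 / 388129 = 25032.01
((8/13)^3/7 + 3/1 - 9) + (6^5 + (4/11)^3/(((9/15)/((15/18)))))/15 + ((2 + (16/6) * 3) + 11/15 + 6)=1462298452337/2763375615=529.17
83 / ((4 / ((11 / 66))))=3.46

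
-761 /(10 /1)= -761 /10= -76.10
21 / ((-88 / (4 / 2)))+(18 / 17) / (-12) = -423 / 748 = -0.57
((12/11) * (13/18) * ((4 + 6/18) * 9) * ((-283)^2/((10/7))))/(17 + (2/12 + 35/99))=1705415166/17345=98323.16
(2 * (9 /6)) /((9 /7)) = 7 /3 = 2.33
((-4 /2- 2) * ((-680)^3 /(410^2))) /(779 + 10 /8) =50309120 /5246401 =9.59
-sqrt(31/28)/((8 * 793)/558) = -0.09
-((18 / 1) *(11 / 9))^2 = -484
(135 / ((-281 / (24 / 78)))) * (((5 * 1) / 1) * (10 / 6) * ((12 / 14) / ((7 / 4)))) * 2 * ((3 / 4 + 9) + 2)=-2538000 / 178997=-14.18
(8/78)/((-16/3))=-1/52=-0.02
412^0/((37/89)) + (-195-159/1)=-13009/37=-351.59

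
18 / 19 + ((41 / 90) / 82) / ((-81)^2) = 21257659 / 22438620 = 0.95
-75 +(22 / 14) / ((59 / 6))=-30909 / 413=-74.84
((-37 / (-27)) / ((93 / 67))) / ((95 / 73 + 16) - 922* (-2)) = 180967 / 341182125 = 0.00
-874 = -874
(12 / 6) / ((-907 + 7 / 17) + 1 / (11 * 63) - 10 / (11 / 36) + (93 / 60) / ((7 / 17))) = -0.00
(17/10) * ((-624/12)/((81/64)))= -28288/405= -69.85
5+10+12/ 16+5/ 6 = 199/ 12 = 16.58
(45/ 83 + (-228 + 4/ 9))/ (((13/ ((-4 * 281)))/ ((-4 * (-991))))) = 755565339344/ 9711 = 77805101.36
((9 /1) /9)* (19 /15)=19 /15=1.27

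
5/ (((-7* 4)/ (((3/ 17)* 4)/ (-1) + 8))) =-155/ 119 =-1.30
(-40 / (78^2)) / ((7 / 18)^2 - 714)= 360 / 39087503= 0.00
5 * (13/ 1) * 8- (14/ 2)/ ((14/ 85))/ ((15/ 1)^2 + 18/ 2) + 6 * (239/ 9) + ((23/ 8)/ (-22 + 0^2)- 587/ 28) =94854931/ 144144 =658.06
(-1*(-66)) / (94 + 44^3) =11 / 14213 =0.00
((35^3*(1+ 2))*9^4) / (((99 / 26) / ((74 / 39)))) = 4625869500 / 11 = 420533590.91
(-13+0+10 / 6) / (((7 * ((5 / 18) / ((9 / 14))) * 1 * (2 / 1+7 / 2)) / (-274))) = 503064 / 2695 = 186.67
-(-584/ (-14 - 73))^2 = -341056/ 7569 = -45.06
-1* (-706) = 706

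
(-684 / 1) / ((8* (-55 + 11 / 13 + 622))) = -2223 / 14764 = -0.15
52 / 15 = 3.47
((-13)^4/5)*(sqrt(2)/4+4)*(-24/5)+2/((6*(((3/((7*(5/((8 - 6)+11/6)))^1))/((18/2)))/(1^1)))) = -63057438/575 - 171366*sqrt(2)/25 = -119359.03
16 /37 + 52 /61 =2900 /2257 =1.28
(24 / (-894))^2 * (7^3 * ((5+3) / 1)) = 1.98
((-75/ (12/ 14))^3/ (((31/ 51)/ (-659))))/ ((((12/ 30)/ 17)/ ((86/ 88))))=658350421640625/ 21824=30166349965.20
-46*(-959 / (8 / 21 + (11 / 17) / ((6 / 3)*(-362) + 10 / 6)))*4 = 12409974024 / 26729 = 464288.75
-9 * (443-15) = -3852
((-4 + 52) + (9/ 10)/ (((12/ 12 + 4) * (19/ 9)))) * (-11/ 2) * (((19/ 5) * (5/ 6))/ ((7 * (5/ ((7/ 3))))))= -167497/ 3000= -55.83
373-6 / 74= 13798 / 37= 372.92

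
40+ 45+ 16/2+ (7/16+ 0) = 93.44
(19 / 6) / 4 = 19 / 24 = 0.79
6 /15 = 2 /5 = 0.40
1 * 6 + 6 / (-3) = 4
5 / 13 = 0.38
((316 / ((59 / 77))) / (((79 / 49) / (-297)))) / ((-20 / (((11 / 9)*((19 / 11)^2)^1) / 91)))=152.21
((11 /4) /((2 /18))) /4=99 /16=6.19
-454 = -454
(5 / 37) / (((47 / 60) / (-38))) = -11400 / 1739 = -6.56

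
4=4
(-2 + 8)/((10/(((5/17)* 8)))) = 24/17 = 1.41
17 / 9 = 1.89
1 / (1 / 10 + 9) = 10 / 91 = 0.11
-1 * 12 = -12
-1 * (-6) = 6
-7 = -7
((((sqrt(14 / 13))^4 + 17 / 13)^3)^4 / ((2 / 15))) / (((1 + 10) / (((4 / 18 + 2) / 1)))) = 460767044367432481276383588469350 / 5970808474118075640487548971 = 77169.96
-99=-99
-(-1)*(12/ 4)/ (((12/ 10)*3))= 5/ 6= 0.83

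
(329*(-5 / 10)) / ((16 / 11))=-3619 / 32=-113.09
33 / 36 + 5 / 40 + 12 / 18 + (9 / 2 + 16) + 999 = 24509 / 24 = 1021.21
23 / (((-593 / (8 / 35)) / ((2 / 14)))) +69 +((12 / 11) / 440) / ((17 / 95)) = 41248996079 / 597702490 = 69.01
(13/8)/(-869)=-13/6952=-0.00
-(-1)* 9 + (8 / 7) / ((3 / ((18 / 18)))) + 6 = 15.38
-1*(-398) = 398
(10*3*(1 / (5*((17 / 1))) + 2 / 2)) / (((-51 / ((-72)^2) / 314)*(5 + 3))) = -121097.52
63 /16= 3.94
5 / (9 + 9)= 5 / 18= 0.28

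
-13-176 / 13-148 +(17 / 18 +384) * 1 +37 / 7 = 353303 / 1638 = 215.69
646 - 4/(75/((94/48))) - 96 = 247453/450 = 549.90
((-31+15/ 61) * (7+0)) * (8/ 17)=-105056/ 1037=-101.31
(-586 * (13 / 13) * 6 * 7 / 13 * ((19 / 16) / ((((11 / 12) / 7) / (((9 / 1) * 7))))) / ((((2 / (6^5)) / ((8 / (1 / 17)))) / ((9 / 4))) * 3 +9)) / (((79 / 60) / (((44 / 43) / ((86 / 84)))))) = -123656604223896576 / 1355521497551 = -91224.38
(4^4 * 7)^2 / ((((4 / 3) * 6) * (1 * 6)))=200704 / 3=66901.33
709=709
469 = 469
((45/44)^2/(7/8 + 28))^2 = 455625/347225956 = 0.00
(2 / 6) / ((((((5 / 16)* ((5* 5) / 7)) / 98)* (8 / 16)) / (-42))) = -307328 / 125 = -2458.62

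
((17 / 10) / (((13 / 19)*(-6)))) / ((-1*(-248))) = -323 / 193440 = -0.00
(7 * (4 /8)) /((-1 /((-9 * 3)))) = 189 /2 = 94.50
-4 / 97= -0.04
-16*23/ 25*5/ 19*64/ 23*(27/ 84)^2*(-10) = 10368/ 931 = 11.14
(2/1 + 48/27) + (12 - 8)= 70/9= 7.78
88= 88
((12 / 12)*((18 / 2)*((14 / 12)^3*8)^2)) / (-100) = -117649 / 8100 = -14.52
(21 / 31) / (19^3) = 0.00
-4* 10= -40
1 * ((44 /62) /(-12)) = -11 /186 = -0.06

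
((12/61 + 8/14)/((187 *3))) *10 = 3280/239547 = 0.01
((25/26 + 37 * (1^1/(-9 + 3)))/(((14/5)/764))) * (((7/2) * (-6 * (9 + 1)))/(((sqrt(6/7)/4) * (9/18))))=15509200 * sqrt(42)/39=2577207.79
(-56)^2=3136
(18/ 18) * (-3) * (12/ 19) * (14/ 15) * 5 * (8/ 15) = -448/ 95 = -4.72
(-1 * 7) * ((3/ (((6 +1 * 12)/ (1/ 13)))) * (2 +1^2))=-7/ 26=-0.27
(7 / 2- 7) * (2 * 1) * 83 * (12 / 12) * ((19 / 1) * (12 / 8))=-33117 / 2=-16558.50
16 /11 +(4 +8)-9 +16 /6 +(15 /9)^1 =290 /33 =8.79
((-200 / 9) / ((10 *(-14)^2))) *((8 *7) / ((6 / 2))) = -40 / 189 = -0.21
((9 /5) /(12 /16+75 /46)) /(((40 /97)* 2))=6693 /7300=0.92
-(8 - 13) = 5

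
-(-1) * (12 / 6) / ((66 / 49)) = 49 / 33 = 1.48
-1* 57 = -57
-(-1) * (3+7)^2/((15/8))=160/3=53.33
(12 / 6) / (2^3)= 1 / 4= 0.25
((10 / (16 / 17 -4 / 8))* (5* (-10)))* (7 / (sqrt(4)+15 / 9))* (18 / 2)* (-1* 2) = 428400 / 11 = 38945.45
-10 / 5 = -2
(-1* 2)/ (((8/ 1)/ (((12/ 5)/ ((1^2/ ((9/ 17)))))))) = -27/ 85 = -0.32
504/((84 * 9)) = 2/3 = 0.67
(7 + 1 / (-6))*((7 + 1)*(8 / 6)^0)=164 / 3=54.67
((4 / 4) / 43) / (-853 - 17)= -1 / 37410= -0.00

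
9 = 9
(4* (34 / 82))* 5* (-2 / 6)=-340 / 123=-2.76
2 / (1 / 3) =6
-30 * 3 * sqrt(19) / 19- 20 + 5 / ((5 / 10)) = -30.65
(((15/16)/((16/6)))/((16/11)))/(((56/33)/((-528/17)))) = -539055/121856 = -4.42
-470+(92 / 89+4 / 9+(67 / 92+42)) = -31377581 / 73692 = -425.79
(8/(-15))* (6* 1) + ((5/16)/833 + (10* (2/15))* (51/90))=-293171/119952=-2.44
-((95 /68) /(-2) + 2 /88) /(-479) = -1011 /716584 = -0.00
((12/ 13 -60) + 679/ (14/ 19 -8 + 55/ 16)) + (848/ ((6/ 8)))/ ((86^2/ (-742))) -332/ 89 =-2640213265868/ 7463993277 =-353.73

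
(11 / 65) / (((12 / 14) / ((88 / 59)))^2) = 1043504 / 2036385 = 0.51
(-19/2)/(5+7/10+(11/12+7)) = -30/43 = -0.70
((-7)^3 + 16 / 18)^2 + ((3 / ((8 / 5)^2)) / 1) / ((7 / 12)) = 1061805217 / 9072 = 117042.02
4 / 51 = 0.08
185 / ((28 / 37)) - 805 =-15695 / 28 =-560.54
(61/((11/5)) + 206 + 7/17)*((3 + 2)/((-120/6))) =-58.53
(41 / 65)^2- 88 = -87.60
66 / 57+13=269 / 19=14.16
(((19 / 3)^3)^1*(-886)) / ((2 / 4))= -12154148 / 27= -450153.63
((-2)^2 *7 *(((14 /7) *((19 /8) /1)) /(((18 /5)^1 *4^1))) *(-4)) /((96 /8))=-665 /216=-3.08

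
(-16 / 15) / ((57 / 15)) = -16 / 57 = -0.28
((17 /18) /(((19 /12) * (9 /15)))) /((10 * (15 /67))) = 1139 /2565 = 0.44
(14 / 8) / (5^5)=7 / 12500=0.00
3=3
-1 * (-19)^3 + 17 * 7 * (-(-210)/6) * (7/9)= 10098.44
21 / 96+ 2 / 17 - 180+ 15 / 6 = -96377 / 544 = -177.16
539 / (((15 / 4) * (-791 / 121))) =-37268 / 1695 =-21.99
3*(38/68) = 57/34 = 1.68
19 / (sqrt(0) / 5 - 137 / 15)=-285 / 137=-2.08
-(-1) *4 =4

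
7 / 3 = 2.33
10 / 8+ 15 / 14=2.32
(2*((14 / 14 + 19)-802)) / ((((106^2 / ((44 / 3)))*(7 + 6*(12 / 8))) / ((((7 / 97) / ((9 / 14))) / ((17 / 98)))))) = -607453 / 7356771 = -0.08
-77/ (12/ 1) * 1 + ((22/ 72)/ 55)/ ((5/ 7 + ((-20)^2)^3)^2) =-6.42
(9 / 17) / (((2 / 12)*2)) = 27 / 17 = 1.59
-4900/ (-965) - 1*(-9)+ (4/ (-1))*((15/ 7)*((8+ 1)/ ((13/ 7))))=-68899/ 2509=-27.46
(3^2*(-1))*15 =-135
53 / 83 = 0.64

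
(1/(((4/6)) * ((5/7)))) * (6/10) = 63/50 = 1.26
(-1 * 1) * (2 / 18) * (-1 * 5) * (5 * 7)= 19.44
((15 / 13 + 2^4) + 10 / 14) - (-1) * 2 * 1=1808 / 91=19.87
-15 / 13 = -1.15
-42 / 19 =-2.21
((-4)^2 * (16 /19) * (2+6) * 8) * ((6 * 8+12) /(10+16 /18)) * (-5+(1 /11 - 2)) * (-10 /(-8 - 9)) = -176947200 /9163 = -19311.06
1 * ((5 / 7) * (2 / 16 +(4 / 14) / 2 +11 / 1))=3155 / 392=8.05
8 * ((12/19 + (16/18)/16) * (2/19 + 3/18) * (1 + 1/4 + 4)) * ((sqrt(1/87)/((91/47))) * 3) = 1.30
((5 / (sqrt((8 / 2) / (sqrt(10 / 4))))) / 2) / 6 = 5*2^(3 / 4)*5^(1 / 4) / 48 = 0.26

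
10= 10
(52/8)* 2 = 13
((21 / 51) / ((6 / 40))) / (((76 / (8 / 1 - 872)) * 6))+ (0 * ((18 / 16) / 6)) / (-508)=-1680 / 323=-5.20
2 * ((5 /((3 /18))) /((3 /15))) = 300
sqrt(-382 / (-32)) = sqrt(191) / 4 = 3.46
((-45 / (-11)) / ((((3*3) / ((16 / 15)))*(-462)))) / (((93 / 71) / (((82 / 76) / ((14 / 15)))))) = -0.00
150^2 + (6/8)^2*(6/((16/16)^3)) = 180027/8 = 22503.38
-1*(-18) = 18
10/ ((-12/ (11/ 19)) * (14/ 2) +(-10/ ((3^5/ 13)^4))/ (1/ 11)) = -191773142055/ 2782471231403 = -0.07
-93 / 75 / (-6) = 31 / 150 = 0.21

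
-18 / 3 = -6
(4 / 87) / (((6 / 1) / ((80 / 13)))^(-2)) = 507 / 11600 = 0.04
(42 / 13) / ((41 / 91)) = 294 / 41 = 7.17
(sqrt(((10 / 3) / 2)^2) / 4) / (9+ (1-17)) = -5 / 84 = -0.06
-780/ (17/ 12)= -9360/ 17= -550.59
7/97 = 0.07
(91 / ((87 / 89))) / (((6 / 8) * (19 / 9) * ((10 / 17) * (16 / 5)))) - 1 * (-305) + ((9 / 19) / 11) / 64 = 130427085 / 387904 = 336.24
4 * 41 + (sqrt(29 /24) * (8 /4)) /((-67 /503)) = 147.49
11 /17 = 0.65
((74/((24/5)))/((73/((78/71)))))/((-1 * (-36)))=2405/373176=0.01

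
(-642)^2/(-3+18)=137388/5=27477.60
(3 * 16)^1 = 48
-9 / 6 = -3 / 2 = -1.50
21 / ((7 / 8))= 24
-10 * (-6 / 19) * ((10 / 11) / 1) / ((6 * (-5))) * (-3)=60 / 209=0.29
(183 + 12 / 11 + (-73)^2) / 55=60644 / 605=100.24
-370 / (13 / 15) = -5550 / 13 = -426.92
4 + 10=14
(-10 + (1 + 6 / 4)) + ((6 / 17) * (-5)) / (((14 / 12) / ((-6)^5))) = 2797575 / 238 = 11754.52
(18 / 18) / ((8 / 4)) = 1 / 2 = 0.50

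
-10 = -10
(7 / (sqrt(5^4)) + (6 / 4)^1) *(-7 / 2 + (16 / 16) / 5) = -2937 / 500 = -5.87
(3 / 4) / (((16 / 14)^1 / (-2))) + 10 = 139 / 16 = 8.69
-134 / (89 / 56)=-7504 / 89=-84.31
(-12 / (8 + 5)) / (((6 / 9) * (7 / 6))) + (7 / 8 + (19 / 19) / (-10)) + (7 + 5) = 42181 / 3640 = 11.59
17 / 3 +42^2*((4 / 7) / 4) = 773 / 3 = 257.67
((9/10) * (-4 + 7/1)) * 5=27/2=13.50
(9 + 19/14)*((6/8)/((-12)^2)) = 145/2688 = 0.05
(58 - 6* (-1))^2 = 4096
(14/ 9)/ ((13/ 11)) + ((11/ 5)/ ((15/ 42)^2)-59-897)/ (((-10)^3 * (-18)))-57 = -101892217/ 1828125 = -55.74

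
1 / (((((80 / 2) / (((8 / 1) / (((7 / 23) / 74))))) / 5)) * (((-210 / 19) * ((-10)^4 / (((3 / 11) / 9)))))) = -16169 / 242550000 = -0.00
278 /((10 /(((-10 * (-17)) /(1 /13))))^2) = 13577798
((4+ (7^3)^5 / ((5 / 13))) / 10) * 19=1172647692956301 / 50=23452953859126.02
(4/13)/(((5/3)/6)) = 72/65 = 1.11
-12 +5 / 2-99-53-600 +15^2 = -1073 / 2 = -536.50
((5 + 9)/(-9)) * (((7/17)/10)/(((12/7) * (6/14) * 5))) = -2401/137700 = -0.02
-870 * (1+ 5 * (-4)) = 16530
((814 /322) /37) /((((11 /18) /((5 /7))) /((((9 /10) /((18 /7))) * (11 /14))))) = 99 /4508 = 0.02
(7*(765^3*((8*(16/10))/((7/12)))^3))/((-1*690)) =-270400009273344/5635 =-47985804662.53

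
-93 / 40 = -2.32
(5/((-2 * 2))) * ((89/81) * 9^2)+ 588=476.75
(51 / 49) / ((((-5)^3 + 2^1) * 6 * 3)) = -17 / 36162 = -0.00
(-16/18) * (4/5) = -32/45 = -0.71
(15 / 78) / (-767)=-5 / 19942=-0.00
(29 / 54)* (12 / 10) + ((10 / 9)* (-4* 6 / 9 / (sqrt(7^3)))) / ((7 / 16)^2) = 29 / 45-20480* sqrt(7) / 64827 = -0.19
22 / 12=11 / 6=1.83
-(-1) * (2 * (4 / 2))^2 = 16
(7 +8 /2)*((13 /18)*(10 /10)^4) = 143 /18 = 7.94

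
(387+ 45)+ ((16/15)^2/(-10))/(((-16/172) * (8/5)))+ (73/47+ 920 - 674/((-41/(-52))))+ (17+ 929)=626727619/433575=1445.49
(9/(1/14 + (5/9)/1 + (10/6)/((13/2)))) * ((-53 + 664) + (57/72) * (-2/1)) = 6208.72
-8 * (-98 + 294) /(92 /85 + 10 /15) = -199920 /223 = -896.50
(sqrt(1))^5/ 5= 1/ 5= 0.20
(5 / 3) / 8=5 / 24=0.21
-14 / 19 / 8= -7 / 76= -0.09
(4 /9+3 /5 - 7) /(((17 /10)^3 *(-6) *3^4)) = 26800 /10744731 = 0.00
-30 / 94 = -15 / 47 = -0.32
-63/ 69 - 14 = -343/ 23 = -14.91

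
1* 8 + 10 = 18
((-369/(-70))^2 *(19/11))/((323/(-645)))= -17564769/183260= -95.85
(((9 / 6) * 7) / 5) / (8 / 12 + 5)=0.37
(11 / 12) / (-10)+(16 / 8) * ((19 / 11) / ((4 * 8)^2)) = -7459 / 84480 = -0.09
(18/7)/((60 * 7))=3/490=0.01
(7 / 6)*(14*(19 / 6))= 51.72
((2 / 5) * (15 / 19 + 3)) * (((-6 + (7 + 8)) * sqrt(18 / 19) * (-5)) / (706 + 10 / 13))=-12636 * sqrt(38) / 829217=-0.09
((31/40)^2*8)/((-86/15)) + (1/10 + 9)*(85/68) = 36247/3440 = 10.54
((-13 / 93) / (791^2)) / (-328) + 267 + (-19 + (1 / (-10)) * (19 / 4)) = 11810515043209 / 47714433060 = 247.53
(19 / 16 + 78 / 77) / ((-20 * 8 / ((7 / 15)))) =-2711 / 422400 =-0.01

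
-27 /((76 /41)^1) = -14.57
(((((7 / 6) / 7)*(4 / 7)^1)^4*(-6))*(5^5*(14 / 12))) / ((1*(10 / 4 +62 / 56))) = -200000 / 400869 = -0.50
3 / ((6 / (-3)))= -3 / 2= -1.50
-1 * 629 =-629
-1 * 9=-9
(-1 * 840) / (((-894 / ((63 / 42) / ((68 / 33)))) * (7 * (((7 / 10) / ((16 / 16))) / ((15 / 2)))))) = 37125 / 35462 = 1.05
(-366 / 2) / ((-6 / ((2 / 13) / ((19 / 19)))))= 61 / 13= 4.69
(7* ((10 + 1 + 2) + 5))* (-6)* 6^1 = -4536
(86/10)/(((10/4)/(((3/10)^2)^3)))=31347/12500000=0.00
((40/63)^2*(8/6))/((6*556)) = 800/4965219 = 0.00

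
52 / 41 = 1.27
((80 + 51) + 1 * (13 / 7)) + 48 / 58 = 27138 / 203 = 133.68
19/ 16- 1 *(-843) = 13507/ 16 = 844.19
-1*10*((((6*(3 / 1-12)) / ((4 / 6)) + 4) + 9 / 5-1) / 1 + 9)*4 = 2688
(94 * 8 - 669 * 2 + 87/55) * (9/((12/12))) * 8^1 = -2314296/55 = -42078.11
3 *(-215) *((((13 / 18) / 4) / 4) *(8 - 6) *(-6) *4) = 2795 / 2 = 1397.50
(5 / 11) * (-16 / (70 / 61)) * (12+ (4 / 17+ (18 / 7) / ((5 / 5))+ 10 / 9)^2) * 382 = -5848039185728 / 88322157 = -66212.59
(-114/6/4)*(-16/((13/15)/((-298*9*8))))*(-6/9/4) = 4076640/13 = 313587.69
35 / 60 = 7 / 12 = 0.58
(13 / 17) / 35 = 13 / 595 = 0.02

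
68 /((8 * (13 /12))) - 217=-2719 /13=-209.15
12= 12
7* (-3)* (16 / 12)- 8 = -36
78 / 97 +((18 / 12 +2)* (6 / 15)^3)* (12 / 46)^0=12466 / 12125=1.03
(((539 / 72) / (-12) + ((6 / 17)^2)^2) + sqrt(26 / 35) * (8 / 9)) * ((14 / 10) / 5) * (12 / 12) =0.04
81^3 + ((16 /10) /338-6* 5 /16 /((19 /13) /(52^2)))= 8476591381 /16055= 527972.06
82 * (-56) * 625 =-2870000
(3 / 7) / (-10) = -3 / 70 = -0.04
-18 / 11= -1.64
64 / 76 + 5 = 111 / 19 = 5.84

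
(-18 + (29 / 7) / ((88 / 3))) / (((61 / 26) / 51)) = -7293663 / 18788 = -388.21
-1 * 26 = -26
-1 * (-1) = 1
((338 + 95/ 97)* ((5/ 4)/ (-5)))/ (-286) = 32881/ 110968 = 0.30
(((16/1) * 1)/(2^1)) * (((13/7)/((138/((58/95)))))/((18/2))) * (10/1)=6032/82593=0.07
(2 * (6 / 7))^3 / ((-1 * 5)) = -1728 / 1715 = -1.01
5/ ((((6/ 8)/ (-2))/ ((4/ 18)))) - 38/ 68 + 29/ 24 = -8495/ 3672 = -2.31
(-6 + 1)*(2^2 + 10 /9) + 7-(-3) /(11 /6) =-1675 /99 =-16.92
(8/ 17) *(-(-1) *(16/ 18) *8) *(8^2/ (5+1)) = 16384/ 459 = 35.69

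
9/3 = 3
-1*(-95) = 95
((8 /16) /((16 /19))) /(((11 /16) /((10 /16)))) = 95 /176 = 0.54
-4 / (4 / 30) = -30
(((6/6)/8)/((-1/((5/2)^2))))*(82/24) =-1025/384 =-2.67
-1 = -1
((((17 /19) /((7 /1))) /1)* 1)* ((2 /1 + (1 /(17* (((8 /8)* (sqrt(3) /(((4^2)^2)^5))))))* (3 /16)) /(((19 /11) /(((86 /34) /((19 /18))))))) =17028 /48013 + 585077624930304* sqrt(3) /816221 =1241556114.14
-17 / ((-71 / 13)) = 221 / 71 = 3.11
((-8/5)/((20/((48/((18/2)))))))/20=-0.02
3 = 3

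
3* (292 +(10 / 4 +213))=3045 / 2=1522.50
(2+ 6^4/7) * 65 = 85150/7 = 12164.29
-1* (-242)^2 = -58564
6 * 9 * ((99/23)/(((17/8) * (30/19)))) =135432/1955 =69.27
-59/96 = -0.61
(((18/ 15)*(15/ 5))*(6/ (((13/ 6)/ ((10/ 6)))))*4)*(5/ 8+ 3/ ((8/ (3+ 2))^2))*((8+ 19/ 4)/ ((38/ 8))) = 158355/ 494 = 320.56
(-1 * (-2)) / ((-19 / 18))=-36 / 19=-1.89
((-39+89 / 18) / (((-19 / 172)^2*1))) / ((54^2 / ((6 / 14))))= -2266874 / 5526549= -0.41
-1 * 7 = -7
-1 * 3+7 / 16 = -41 / 16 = -2.56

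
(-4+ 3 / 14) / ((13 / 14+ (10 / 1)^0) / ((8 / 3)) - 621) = 424 / 69471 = 0.01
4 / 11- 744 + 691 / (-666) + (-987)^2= 7131306613 / 7326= 973424.33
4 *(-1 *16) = -64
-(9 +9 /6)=-21 /2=-10.50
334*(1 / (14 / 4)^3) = 2672 / 343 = 7.79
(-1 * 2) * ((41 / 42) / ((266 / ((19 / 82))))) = -1 / 588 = -0.00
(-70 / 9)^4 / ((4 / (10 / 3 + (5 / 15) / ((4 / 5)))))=7503125 / 2187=3430.78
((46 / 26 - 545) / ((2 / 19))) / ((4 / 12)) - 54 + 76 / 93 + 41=-18732560 / 1209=-15494.26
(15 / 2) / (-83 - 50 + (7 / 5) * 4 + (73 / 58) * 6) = -2175 / 34756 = -0.06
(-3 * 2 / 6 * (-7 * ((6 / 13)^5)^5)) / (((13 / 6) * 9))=132674677473005273088 / 91733330193268616658399616009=0.00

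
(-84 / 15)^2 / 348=196 / 2175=0.09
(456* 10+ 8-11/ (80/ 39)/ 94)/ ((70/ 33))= 1133580723/ 526400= 2153.46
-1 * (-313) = 313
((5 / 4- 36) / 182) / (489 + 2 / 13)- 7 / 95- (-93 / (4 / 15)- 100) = 15178652717 / 33829880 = 448.68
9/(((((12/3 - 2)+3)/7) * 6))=21/10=2.10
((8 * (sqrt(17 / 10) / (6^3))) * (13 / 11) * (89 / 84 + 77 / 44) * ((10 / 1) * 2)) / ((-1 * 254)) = -767 * sqrt(170) / 792099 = -0.01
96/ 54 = 16/ 9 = 1.78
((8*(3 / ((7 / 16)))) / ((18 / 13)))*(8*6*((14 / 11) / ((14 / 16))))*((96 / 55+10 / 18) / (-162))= -121298944 / 3087315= -39.29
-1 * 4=-4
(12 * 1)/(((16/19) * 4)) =57/16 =3.56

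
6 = 6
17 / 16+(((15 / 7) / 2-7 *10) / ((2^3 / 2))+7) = -1027 / 112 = -9.17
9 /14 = 0.64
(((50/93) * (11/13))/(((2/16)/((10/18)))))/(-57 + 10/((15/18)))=-4400/97929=-0.04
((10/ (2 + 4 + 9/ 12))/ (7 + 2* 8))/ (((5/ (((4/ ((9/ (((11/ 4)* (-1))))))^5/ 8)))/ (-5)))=805255/ 36669429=0.02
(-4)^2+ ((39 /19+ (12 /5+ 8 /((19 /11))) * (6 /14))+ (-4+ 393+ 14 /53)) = 14462092 /35245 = 410.33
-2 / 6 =-1 / 3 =-0.33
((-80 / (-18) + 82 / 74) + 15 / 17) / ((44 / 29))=264103 / 62271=4.24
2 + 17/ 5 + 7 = 62/ 5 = 12.40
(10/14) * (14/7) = 10/7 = 1.43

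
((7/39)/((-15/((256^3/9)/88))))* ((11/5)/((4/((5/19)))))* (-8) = 29360128/100035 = 293.50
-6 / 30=-1 / 5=-0.20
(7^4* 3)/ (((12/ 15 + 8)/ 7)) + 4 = 252281/ 44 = 5733.66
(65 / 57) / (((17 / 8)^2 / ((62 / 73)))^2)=1023426560 / 25369754313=0.04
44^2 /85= 1936 /85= 22.78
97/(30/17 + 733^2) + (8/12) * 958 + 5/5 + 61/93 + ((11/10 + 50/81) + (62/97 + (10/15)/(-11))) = 157261614712677851/244719980414910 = 642.62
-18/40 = -9/20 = -0.45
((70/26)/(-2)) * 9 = -315/26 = -12.12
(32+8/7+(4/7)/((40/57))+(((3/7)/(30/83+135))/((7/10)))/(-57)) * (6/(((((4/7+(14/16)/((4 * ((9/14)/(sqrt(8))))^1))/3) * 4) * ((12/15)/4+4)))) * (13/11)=-23936532059232/584316364093+83112958539 * sqrt(2)/1703546251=28.03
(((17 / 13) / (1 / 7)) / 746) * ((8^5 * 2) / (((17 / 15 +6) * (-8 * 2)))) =-7.05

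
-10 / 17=-0.59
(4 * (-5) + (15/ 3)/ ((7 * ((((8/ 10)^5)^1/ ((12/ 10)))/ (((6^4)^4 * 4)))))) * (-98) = -2892739651198040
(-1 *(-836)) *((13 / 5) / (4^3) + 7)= 470877 / 80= 5885.96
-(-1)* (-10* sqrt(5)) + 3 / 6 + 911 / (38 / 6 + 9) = 37.55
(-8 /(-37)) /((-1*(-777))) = 8 /28749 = 0.00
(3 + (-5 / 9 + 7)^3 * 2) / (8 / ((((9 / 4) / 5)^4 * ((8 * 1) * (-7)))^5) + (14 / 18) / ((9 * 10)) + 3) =1099902105723596495380862130 / 5891674984859150720338739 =186.69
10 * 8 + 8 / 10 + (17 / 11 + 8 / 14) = 31923 / 385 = 82.92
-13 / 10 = -1.30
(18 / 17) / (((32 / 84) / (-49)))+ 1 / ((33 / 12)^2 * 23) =-25772275 / 189244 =-136.19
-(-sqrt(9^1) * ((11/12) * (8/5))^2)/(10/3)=242/125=1.94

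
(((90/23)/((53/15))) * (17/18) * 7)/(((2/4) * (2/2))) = 17850/1219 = 14.64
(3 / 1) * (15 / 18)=5 / 2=2.50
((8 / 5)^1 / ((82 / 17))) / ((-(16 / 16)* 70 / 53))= -1802 / 7175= -0.25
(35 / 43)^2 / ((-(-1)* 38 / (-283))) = -346675 / 70262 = -4.93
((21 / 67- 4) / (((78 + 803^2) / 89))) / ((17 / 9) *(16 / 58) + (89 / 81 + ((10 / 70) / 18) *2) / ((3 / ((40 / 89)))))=-96511547223 / 130519964544904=-0.00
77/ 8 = 9.62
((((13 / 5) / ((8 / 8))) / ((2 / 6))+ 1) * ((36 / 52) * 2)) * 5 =792 / 13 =60.92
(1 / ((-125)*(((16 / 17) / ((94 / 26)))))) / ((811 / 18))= -7191 / 10543000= -0.00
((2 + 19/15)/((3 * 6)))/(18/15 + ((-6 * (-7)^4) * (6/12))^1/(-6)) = 49/324459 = 0.00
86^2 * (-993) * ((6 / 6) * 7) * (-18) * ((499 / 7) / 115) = 65965855896 / 115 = 573616138.23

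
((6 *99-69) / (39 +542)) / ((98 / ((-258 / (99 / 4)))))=-4300 / 44737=-0.10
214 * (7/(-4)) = -749/2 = -374.50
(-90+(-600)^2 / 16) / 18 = 1245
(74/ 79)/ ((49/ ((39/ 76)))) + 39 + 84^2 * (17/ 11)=17707820211/ 1618078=10943.74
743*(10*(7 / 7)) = 7430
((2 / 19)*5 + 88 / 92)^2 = 419904 / 190969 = 2.20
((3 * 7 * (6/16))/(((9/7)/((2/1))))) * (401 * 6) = 58947/2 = 29473.50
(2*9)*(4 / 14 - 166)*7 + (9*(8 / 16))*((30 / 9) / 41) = -856065 / 41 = -20879.63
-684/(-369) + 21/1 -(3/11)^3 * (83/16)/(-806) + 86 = 108.85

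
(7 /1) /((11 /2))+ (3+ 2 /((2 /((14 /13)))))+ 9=2052 /143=14.35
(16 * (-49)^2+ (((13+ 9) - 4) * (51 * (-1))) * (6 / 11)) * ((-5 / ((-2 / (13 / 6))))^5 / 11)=120980022596875 / 7527168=16072448.84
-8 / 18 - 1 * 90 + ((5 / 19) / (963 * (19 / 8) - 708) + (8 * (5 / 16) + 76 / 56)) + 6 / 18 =-434768066 / 5040567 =-86.25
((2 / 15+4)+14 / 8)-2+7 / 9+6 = 1919 / 180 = 10.66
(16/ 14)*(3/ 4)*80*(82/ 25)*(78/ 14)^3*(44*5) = 20546203392/ 2401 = 8557352.52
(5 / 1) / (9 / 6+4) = 10 / 11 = 0.91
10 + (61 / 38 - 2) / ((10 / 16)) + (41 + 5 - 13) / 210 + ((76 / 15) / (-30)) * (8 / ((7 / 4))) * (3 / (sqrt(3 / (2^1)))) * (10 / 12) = 12669 / 1330 - 608 * sqrt(6) / 945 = 7.95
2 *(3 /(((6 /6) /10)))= 60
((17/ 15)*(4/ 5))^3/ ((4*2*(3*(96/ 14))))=34391/ 7593750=0.00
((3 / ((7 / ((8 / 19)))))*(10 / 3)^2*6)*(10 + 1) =17600 / 133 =132.33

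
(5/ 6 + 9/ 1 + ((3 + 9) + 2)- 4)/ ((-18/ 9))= -119/ 12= -9.92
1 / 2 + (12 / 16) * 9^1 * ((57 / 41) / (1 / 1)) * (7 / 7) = 1621 / 164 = 9.88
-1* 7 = -7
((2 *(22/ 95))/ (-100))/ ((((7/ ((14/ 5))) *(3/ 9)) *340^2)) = -33/ 686375000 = -0.00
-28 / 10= -14 / 5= -2.80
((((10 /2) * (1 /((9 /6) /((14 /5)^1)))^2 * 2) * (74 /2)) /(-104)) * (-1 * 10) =14504 /117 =123.97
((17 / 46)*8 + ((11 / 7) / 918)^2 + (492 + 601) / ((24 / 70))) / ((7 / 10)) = 7576329118865 / 1662062409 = 4558.39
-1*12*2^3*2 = -192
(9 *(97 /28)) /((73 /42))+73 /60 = 83899 /4380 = 19.16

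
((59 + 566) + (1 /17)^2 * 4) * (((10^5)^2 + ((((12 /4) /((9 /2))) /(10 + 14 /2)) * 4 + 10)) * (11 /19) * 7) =7093300837204568294 /280041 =25329508312013.48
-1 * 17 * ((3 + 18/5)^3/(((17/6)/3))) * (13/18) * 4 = -14949.79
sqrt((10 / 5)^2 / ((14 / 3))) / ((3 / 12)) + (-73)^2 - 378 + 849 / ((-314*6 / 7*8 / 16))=4*sqrt(42) / 7 + 1552633 / 314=4948.39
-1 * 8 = -8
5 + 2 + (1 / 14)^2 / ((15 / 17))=20597 / 2940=7.01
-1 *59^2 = -3481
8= 8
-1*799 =-799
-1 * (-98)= 98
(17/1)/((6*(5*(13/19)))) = 323/390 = 0.83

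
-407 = -407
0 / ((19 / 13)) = 0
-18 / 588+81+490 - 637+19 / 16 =-50837 / 784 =-64.84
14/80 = 7/40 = 0.18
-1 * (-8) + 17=25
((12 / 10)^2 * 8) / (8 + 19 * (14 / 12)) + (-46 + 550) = 2282328 / 4525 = 504.38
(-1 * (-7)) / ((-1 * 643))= -7 / 643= -0.01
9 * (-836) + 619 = -6905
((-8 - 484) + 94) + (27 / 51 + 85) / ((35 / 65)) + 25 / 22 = -623145 / 2618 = -238.02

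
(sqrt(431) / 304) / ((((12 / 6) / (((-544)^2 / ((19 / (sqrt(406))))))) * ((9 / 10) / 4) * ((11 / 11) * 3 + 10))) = 369920 * sqrt(174986) / 42237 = 3663.67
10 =10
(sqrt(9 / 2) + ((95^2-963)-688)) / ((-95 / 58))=-427692 / 95-87 * sqrt(2) / 95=-4503.32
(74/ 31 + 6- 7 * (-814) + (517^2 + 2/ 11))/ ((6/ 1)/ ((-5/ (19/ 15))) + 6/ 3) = 2327287225/ 4092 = 568740.77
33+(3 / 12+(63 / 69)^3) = 1655255 / 48668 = 34.01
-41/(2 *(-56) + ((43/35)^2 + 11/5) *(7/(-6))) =21525/61072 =0.35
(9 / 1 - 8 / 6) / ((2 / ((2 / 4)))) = 23 / 12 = 1.92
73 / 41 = 1.78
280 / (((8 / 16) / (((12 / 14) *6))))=2880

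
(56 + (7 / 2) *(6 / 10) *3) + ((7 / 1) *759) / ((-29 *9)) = 36491 / 870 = 41.94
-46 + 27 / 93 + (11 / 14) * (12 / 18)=-29416 / 651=-45.19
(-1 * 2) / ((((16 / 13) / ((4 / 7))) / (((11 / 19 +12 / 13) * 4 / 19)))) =-106 / 361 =-0.29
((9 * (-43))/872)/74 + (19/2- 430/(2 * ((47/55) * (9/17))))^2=2504432341688785/11545930512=216910.39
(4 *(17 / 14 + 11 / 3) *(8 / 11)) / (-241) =-3280 / 55671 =-0.06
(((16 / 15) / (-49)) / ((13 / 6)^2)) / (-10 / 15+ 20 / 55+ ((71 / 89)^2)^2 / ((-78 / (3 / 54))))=14311254203136 / 936113594141635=0.02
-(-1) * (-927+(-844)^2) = 711409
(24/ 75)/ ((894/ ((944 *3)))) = 3776/ 3725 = 1.01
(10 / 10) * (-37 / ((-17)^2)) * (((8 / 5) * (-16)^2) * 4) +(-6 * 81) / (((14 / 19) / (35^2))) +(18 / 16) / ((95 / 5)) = -177509687803 / 219640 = -808184.70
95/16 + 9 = 239/16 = 14.94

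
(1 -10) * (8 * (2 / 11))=-144 / 11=-13.09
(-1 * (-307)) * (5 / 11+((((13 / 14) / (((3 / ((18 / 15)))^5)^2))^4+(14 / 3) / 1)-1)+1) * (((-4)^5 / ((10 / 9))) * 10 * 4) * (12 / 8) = -20882855113595724472338379794383651346432 / 240206645685248076915740966796875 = -86937041.45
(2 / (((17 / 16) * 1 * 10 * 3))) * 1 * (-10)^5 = -320000 / 51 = -6274.51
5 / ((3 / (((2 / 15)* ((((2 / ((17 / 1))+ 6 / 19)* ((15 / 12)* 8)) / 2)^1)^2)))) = 980000 / 938961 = 1.04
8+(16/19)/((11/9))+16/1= 5160/209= 24.69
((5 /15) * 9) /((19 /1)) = 3 /19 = 0.16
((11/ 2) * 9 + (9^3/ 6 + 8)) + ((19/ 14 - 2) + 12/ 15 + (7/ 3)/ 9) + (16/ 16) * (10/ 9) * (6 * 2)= 364297/ 1890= 192.75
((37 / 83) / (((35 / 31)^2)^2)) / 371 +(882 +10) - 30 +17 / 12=478769223463949 / 554504947500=863.42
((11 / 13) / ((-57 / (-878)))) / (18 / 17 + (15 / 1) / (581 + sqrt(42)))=1268710 * sqrt(42) / 2576765997 + 30963972074 / 2576765997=12.02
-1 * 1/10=-1/10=-0.10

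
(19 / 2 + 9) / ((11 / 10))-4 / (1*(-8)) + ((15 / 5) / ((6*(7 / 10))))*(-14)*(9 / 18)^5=2993 / 176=17.01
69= 69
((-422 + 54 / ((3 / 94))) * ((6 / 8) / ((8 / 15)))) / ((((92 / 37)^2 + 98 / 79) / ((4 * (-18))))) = -1030138275 / 59468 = -17322.56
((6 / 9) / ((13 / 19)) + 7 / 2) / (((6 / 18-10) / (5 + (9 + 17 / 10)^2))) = -4170201 / 75400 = -55.31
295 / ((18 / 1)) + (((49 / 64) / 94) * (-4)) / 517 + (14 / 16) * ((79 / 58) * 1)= 3567906577 / 202945248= 17.58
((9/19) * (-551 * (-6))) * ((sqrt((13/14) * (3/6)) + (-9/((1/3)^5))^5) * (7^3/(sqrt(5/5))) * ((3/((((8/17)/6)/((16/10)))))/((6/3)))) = -4111698142922135206640598/5 + 5870151 * sqrt(91)/5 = -822339628584427030128585.30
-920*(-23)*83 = 1756280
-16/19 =-0.84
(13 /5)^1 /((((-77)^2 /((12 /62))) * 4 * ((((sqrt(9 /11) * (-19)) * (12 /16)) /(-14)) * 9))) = 52 * sqrt(11) /67349205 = 0.00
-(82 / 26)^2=-1681 / 169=-9.95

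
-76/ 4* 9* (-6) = 1026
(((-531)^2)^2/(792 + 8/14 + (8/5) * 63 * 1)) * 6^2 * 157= 3931771683041055/7817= 502977060642.33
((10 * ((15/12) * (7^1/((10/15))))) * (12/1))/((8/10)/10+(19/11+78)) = 433125/21947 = 19.74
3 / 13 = 0.23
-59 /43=-1.37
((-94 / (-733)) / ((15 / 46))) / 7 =0.06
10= 10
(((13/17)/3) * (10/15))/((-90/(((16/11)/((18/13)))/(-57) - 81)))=5943431/38852055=0.15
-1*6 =-6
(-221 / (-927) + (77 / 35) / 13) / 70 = 12281 / 2108925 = 0.01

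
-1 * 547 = -547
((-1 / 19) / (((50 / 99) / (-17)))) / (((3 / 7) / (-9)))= -35343 / 950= -37.20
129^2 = 16641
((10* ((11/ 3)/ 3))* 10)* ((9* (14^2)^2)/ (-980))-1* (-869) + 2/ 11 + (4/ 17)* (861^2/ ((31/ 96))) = 2886411911/ 5797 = 497914.77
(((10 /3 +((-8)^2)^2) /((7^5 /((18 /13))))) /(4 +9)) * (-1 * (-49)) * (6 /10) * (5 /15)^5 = 1892 /601965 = 0.00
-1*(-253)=253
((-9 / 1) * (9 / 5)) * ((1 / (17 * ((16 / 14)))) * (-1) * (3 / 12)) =567 / 2720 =0.21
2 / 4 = 1 / 2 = 0.50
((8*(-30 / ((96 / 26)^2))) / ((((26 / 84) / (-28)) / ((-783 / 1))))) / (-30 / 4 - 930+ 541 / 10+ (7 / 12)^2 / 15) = 76953240 / 54517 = 1411.55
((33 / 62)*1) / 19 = 33 / 1178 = 0.03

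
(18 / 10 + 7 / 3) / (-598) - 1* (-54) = 242159 / 4485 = 53.99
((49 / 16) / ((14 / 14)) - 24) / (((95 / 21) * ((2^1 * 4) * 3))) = -469 / 2432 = -0.19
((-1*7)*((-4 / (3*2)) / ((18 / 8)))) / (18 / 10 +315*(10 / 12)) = 560 / 71361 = 0.01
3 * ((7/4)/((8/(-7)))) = -147/32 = -4.59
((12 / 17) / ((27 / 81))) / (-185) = -36 / 3145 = -0.01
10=10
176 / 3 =58.67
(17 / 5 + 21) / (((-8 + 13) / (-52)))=-6344 / 25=-253.76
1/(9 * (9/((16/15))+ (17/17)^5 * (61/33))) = 176/16293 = 0.01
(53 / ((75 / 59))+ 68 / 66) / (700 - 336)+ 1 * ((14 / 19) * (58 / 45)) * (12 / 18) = 38539717 / 51351300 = 0.75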